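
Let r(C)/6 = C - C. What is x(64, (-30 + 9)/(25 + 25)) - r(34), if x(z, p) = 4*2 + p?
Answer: 379/50 ≈ 7.5800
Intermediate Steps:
r(C) = 0 (r(C) = 6*(C - C) = 6*0 = 0)
x(z, p) = 8 + p
x(64, (-30 + 9)/(25 + 25)) - r(34) = (8 + (-30 + 9)/(25 + 25)) - 1*0 = (8 - 21/50) + 0 = 379/50 + 0 = 379/50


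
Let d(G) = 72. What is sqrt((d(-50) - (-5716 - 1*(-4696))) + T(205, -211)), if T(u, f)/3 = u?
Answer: sqrt(1707) ≈ 41.316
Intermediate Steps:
T(u, f) = 3*u
sqrt((d(-50) - (-5716 - 1*(-4696))) + T(205, -211)) = sqrt((72 - (-5716 - 1*(-4696))) + 3*205) = sqrt((72 - (-5716 + 4696)) + 615) = sqrt((72 - 1*(-1020)) + 615) = sqrt((72 + 1020) + 615) = sqrt(1092 + 615) = sqrt(1707)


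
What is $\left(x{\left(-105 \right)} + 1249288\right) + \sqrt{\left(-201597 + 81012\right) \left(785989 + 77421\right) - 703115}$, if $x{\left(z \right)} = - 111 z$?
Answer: $1260943 + i \sqrt{104114997965} \approx 1.2609 \cdot 10^{6} + 3.2267 \cdot 10^{5} i$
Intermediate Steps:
$\left(x{\left(-105 \right)} + 1249288\right) + \sqrt{\left(-201597 + 81012\right) \left(785989 + 77421\right) - 703115} = \left(\left(-111\right) \left(-105\right) + 1249288\right) + \sqrt{\left(-201597 + 81012\right) \left(785989 + 77421\right) - 703115} = \left(11655 + 1249288\right) + \sqrt{\left(-120585\right) 863410 - 703115} = 1260943 + \sqrt{-104114294850 - 703115} = 1260943 + \sqrt{-104114997965} = 1260943 + i \sqrt{104114997965}$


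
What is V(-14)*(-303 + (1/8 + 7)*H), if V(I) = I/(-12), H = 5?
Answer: -4991/16 ≈ -311.94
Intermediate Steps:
V(I) = -I/12 (V(I) = I*(-1/12) = -I/12)
V(-14)*(-303 + (1/8 + 7)*H) = (-1/12*(-14))*(-303 + (1/8 + 7)*5) = 7*(-303 + (⅛ + 7)*5)/6 = 7*(-303 + (57/8)*5)/6 = 7*(-303 + 285/8)/6 = (7/6)*(-2139/8) = -4991/16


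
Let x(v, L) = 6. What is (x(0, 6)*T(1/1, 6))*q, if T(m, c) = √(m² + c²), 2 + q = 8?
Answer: 36*√37 ≈ 218.98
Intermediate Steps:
q = 6 (q = -2 + 8 = 6)
T(m, c) = √(c² + m²)
(x(0, 6)*T(1/1, 6))*q = (6*√(6² + (1/1)²))*6 = (6*√(36 + 1²))*6 = (6*√(36 + 1))*6 = (6*√37)*6 = 36*√37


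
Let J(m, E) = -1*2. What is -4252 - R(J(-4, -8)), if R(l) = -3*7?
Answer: -4231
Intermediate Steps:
J(m, E) = -2
R(l) = -21
-4252 - R(J(-4, -8)) = -4252 - 1*(-21) = -4252 + 21 = -4231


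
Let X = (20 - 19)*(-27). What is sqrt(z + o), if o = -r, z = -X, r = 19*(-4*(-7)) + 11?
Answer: 2*I*sqrt(129) ≈ 22.716*I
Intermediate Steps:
X = -27 (X = 1*(-27) = -27)
r = 543 (r = 19*28 + 11 = 532 + 11 = 543)
z = 27 (z = -1*(-27) = 27)
o = -543 (o = -1*543 = -543)
sqrt(z + o) = sqrt(27 - 543) = sqrt(-516) = 2*I*sqrt(129)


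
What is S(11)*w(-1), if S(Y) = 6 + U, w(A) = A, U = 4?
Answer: -10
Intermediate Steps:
S(Y) = 10 (S(Y) = 6 + 4 = 10)
S(11)*w(-1) = 10*(-1) = -10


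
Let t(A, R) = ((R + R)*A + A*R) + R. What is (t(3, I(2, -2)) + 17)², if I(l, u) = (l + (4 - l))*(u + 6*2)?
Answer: 173889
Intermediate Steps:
I(l, u) = 48 + 4*u (I(l, u) = 4*(u + 12) = 4*(12 + u) = 48 + 4*u)
t(A, R) = R + 3*A*R (t(A, R) = ((2*R)*A + A*R) + R = (2*A*R + A*R) + R = 3*A*R + R = R + 3*A*R)
(t(3, I(2, -2)) + 17)² = ((48 + 4*(-2))*(1 + 3*3) + 17)² = ((48 - 8)*(1 + 9) + 17)² = (40*10 + 17)² = (400 + 17)² = 417² = 173889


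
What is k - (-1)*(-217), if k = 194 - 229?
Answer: -252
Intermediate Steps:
k = -35
k - (-1)*(-217) = -35 - (-1)*(-217) = -35 - 1*217 = -35 - 217 = -252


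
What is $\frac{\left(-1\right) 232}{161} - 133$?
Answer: $- \frac{21645}{161} \approx -134.44$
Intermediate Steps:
$\frac{\left(-1\right) 232}{161} - 133 = \frac{1}{161} \left(-232\right) - 133 = - \frac{232}{161} - 133 = - \frac{21645}{161}$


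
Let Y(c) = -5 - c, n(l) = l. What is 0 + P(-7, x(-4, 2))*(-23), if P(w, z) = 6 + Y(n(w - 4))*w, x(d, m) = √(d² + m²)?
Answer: 828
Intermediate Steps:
P(w, z) = 6 + w*(-1 - w) (P(w, z) = 6 + (-5 - (w - 4))*w = 6 + (-5 - (-4 + w))*w = 6 + (-5 + (4 - w))*w = 6 + (-1 - w)*w = 6 + w*(-1 - w))
0 + P(-7, x(-4, 2))*(-23) = 0 + (6 - 1*(-7)*(1 - 7))*(-23) = 0 + (6 - 1*(-7)*(-6))*(-23) = 0 + (6 - 42)*(-23) = 0 - 36*(-23) = 0 + 828 = 828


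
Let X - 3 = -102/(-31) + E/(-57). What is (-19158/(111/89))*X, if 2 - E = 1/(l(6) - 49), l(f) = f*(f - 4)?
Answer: -2499107540/26011 ≈ -96079.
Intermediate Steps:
l(f) = f*(-4 + f)
E = 75/37 (E = 2 - 1/(6*(-4 + 6) - 49) = 2 - 1/(6*2 - 49) = 2 - 1/(12 - 49) = 2 - 1/(-37) = 2 - 1*(-1/37) = 2 + 1/37 = 75/37 ≈ 2.0270)
X = 136310/21793 (X = 3 + (-102/(-31) + (75/37)/(-57)) = 3 + (-102*(-1/31) + (75/37)*(-1/57)) = 3 + (102/31 - 25/703) = 3 + 70931/21793 = 136310/21793 ≈ 6.2548)
(-19158/(111/89))*X = -19158/(111/89)*(136310/21793) = -19158/(111*(1/89))*(136310/21793) = -19158/111/89*(136310/21793) = -19158*89/111*(136310/21793) = -186*9167/111*(136310/21793) = -568354/37*136310/21793 = -2499107540/26011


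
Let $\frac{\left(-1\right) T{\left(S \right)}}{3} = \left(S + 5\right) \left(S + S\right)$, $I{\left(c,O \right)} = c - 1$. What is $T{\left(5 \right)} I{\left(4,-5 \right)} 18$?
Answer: $-16200$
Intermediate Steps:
$I{\left(c,O \right)} = -1 + c$
$T{\left(S \right)} = - 6 S \left(5 + S\right)$ ($T{\left(S \right)} = - 3 \left(S + 5\right) \left(S + S\right) = - 3 \left(5 + S\right) 2 S = - 3 \cdot 2 S \left(5 + S\right) = - 6 S \left(5 + S\right)$)
$T{\left(5 \right)} I{\left(4,-5 \right)} 18 = \left(-6\right) 5 \left(5 + 5\right) \left(-1 + 4\right) 18 = \left(-6\right) 5 \cdot 10 \cdot 3 \cdot 18 = \left(-300\right) 3 \cdot 18 = \left(-900\right) 18 = -16200$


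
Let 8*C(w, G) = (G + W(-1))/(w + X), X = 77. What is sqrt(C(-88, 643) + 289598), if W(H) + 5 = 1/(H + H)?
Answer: sqrt(560647703)/44 ≈ 538.14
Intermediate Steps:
W(H) = -5 + 1/(2*H) (W(H) = -5 + 1/(H + H) = -5 + 1/(2*H))
C(w, G) = (-11/2 + G)/(8*(77 + w)) (C(w, G) = ((G + (-5 + (1/2)/(-1)))/(w + 77))/8 = ((G + (-5 + (1/2)*(-1)))/(77 + w))/8 = ((G + (-5 - 1/2))/(77 + w))/8 = ((G - 11/2)/(77 + w))/8 = ((-11/2 + G)/(77 + w))/8 = (-11/2 + G)/(8*(77 + w)))
sqrt(C(-88, 643) + 289598) = sqrt((-11 + 2*643)/(16*(77 - 88)) + 289598) = sqrt((1/16)*(-11 + 1286)/(-11) + 289598) = sqrt((1/16)*(-1/11)*1275 + 289598) = sqrt(-1275/176 + 289598) = sqrt(50967973/176) = sqrt(560647703)/44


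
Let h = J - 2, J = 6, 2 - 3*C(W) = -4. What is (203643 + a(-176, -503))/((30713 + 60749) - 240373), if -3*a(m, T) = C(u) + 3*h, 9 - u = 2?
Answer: -610915/446733 ≈ -1.3675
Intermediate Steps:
u = 7 (u = 9 - 1*2 = 9 - 2 = 7)
C(W) = 2 (C(W) = 2/3 - 1/3*(-4) = 2/3 + 4/3 = 2)
h = 4 (h = 6 - 2 = 4)
a(m, T) = -14/3 (a(m, T) = -(2 + 3*4)/3 = -(2 + 12)/3 = -1/3*14 = -14/3)
(203643 + a(-176, -503))/((30713 + 60749) - 240373) = (203643 - 14/3)/((30713 + 60749) - 240373) = 610915/(3*(91462 - 240373)) = (610915/3)/(-148911) = (610915/3)*(-1/148911) = -610915/446733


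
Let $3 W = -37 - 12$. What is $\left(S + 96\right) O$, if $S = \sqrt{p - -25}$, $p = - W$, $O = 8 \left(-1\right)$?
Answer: $-768 - \frac{16 \sqrt{93}}{3} \approx -819.43$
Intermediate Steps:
$W = - \frac{49}{3}$ ($W = \frac{-37 - 12}{3} = \frac{1}{3} \left(-49\right) = - \frac{49}{3} \approx -16.333$)
$O = -8$
$p = \frac{49}{3}$ ($p = \left(-1\right) \left(- \frac{49}{3}\right) = \frac{49}{3} \approx 16.333$)
$S = \frac{2 \sqrt{93}}{3}$ ($S = \sqrt{\frac{49}{3} - -25} = \sqrt{\frac{49}{3} + \left(-10 + 35\right)} = \sqrt{\frac{49}{3} + 25} = \sqrt{\frac{124}{3}} = \frac{2 \sqrt{93}}{3} \approx 6.4291$)
$\left(S + 96\right) O = \left(\frac{2 \sqrt{93}}{3} + 96\right) \left(-8\right) = \left(96 + \frac{2 \sqrt{93}}{3}\right) \left(-8\right) = -768 - \frac{16 \sqrt{93}}{3}$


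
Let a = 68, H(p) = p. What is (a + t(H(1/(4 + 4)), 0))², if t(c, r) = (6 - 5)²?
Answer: 4761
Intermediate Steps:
t(c, r) = 1 (t(c, r) = 1² = 1)
(a + t(H(1/(4 + 4)), 0))² = (68 + 1)² = 69² = 4761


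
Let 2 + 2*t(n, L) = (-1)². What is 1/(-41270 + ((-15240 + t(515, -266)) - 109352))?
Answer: -2/331725 ≈ -6.0291e-6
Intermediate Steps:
t(n, L) = -½ (t(n, L) = -1 + (½)*(-1)² = -1 + (½)*1 = -1 + ½ = -½)
1/(-41270 + ((-15240 + t(515, -266)) - 109352)) = 1/(-41270 + ((-15240 - ½) - 109352)) = 1/(-41270 + (-30481/2 - 109352)) = 1/(-41270 - 249185/2) = 1/(-331725/2) = -2/331725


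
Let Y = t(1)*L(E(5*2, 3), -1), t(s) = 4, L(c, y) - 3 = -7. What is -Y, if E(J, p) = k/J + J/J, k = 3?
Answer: 16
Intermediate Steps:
E(J, p) = 1 + 3/J (E(J, p) = 3/J + J/J = 3/J + 1 = 1 + 3/J)
L(c, y) = -4 (L(c, y) = 3 - 7 = -4)
Y = -16 (Y = 4*(-4) = -16)
-Y = -1*(-16) = 16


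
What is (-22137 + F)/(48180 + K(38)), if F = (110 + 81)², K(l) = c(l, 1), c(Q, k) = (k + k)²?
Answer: 1793/6023 ≈ 0.29769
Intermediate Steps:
c(Q, k) = 4*k² (c(Q, k) = (2*k)² = 4*k²)
K(l) = 4 (K(l) = 4*1² = 4*1 = 4)
F = 36481 (F = 191² = 36481)
(-22137 + F)/(48180 + K(38)) = (-22137 + 36481)/(48180 + 4) = 14344/48184 = 14344*(1/48184) = 1793/6023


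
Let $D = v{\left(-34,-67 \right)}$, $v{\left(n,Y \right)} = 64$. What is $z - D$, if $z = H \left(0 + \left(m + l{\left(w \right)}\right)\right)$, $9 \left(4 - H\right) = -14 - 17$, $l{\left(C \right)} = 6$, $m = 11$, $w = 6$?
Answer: $\frac{563}{9} \approx 62.556$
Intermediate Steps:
$D = 64$
$H = \frac{67}{9}$ ($H = 4 - \frac{-14 - 17}{9} = 4 - - \frac{31}{9} = 4 + \frac{31}{9} = \frac{67}{9} \approx 7.4444$)
$z = \frac{1139}{9}$ ($z = \frac{67 \left(0 + \left(11 + 6\right)\right)}{9} = \frac{67 \left(0 + 17\right)}{9} = \frac{67}{9} \cdot 17 = \frac{1139}{9} \approx 126.56$)
$z - D = \frac{1139}{9} - 64 = \frac{563}{9}$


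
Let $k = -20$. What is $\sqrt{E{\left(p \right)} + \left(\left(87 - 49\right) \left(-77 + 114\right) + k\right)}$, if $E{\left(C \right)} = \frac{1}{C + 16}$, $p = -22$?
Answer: $\frac{\sqrt{49890}}{6} \approx 37.227$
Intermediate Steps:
$E{\left(C \right)} = \frac{1}{16 + C}$
$\sqrt{E{\left(p \right)} + \left(\left(87 - 49\right) \left(-77 + 114\right) + k\right)} = \sqrt{\frac{1}{16 - 22} - \left(20 - \left(87 - 49\right) \left(-77 + 114\right)\right)} = \sqrt{\frac{1}{-6} + \left(38 \cdot 37 - 20\right)} = \sqrt{- \frac{1}{6} + \left(1406 - 20\right)} = \sqrt{- \frac{1}{6} + 1386} = \sqrt{\frac{8315}{6}} = \frac{\sqrt{49890}}{6}$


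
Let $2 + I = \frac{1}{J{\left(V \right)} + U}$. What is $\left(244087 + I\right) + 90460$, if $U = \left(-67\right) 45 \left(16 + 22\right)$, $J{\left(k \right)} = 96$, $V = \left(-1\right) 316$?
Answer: $\frac{38296704329}{114474} \approx 3.3455 \cdot 10^{5}$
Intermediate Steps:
$V = -316$
$U = -114570$ ($U = \left(-3015\right) 38 = -114570$)
$I = - \frac{228949}{114474}$ ($I = -2 + \frac{1}{96 - 114570} = -2 + \frac{1}{-114474} = -2 - \frac{1}{114474} = - \frac{228949}{114474} \approx -2.0$)
$\left(244087 + I\right) + 90460 = \left(244087 - \frac{228949}{114474}\right) + 90460 = \frac{27941386289}{114474} + 90460 = \frac{38296704329}{114474}$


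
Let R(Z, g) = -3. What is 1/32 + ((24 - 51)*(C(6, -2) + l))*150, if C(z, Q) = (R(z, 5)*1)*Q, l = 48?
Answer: -6998399/32 ≈ -2.1870e+5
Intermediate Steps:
C(z, Q) = -3*Q (C(z, Q) = (-3*1)*Q = -3*Q)
1/32 + ((24 - 51)*(C(6, -2) + l))*150 = 1/32 + ((24 - 51)*(-3*(-2) + 48))*150 = 1/32 - 27*(6 + 48)*150 = 1/32 - 27*54*150 = 1/32 - 1458*150 = 1/32 - 218700 = -6998399/32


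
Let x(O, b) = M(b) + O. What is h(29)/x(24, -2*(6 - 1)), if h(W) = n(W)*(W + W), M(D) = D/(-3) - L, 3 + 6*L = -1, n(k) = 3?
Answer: 87/14 ≈ 6.2143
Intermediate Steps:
L = -⅔ (L = -½ + (⅙)*(-1) = -½ - ⅙ = -⅔ ≈ -0.66667)
M(D) = ⅔ - D/3 (M(D) = D/(-3) - 1*(-⅔) = D*(-⅓) + ⅔ = -D/3 + ⅔ = ⅔ - D/3)
h(W) = 6*W (h(W) = 3*(W + W) = 3*(2*W) = 6*W)
x(O, b) = ⅔ + O - b/3 (x(O, b) = (⅔ - b/3) + O = ⅔ + O - b/3)
h(29)/x(24, -2*(6 - 1)) = (6*29)/(⅔ + 24 - (-2)*(6 - 1)/3) = 174/(⅔ + 24 - (-2)*5/3) = 174/(⅔ + 24 - ⅓*(-10)) = 174/(⅔ + 24 + 10/3) = 174/28 = 174*(1/28) = 87/14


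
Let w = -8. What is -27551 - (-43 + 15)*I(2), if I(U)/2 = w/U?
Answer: -27775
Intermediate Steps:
I(U) = -16/U (I(U) = 2*(-8/U) = -16/U)
-27551 - (-43 + 15)*I(2) = -27551 - (-43 + 15)*(-16/2) = -27551 - (-28)*(-16*½) = -27551 - (-28)*(-8) = -27551 - 1*224 = -27551 - 224 = -27775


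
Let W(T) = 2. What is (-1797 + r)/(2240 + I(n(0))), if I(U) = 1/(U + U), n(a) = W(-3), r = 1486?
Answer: -1244/8961 ≈ -0.13882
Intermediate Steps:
n(a) = 2
I(U) = 1/(2*U)
(-1797 + r)/(2240 + I(n(0))) = (-1797 + 1486)/(2240 + (½)/2) = -311/(2240 + (½)*(½)) = -311/(2240 + ¼) = -311/8961/4 = -311*4/8961 = -1244/8961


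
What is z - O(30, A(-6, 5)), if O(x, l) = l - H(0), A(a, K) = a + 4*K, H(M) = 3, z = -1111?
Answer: -1122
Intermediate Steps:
O(x, l) = -3 + l (O(x, l) = l - 1*3 = l - 3 = -3 + l)
z - O(30, A(-6, 5)) = -1111 - (-3 + (-6 + 4*5)) = -1111 - (-3 + (-6 + 20)) = -1111 - (-3 + 14) = -1111 - 1*11 = -1111 - 11 = -1122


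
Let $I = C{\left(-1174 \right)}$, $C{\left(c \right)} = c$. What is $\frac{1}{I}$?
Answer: $- \frac{1}{1174} \approx -0.00085179$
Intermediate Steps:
$I = -1174$
$\frac{1}{I} = \frac{1}{-1174} = - \frac{1}{1174}$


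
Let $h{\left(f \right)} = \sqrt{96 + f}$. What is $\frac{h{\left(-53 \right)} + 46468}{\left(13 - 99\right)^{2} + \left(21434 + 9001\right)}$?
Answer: $\frac{46468}{37831} + \frac{\sqrt{43}}{37831} \approx 1.2285$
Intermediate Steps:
$\frac{h{\left(-53 \right)} + 46468}{\left(13 - 99\right)^{2} + \left(21434 + 9001\right)} = \frac{\sqrt{96 - 53} + 46468}{\left(13 - 99\right)^{2} + \left(21434 + 9001\right)} = \frac{\sqrt{43} + 46468}{\left(-86\right)^{2} + 30435} = \frac{46468 + \sqrt{43}}{7396 + 30435} = \frac{46468 + \sqrt{43}}{37831} = \left(46468 + \sqrt{43}\right) \frac{1}{37831} = \frac{46468}{37831} + \frac{\sqrt{43}}{37831}$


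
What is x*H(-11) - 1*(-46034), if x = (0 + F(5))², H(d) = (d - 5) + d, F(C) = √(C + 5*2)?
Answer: 45629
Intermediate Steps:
F(C) = √(10 + C) (F(C) = √(C + 10) = √(10 + C))
H(d) = -5 + 2*d (H(d) = (-5 + d) + d = -5 + 2*d)
x = 15 (x = (0 + √(10 + 5))² = (0 + √15)² = (√15)² = 15)
x*H(-11) - 1*(-46034) = 15*(-5 + 2*(-11)) - 1*(-46034) = 15*(-5 - 22) + 46034 = 15*(-27) + 46034 = -405 + 46034 = 45629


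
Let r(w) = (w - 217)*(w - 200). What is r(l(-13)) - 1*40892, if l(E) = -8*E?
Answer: -30044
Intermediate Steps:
r(w) = (-217 + w)*(-200 + w)
r(l(-13)) - 1*40892 = (43400 + (-8*(-13))² - (-3336)*(-13)) - 1*40892 = (43400 + 104² - 417*104) - 40892 = (43400 + 10816 - 43368) - 40892 = 10848 - 40892 = -30044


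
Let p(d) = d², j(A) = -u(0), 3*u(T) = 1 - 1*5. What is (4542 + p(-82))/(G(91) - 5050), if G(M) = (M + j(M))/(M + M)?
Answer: -6151236/2757023 ≈ -2.2311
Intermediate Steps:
u(T) = -4/3 (u(T) = (1 - 1*5)/3 = (1 - 5)/3 = (⅓)*(-4) = -4/3)
j(A) = 4/3 (j(A) = -1*(-4/3) = 4/3)
G(M) = (4/3 + M)/(2*M) (G(M) = (M + 4/3)/(M + M) = (4/3 + M)/((2*M)) = (4/3 + M)*(1/(2*M)) = (4/3 + M)/(2*M))
(4542 + p(-82))/(G(91) - 5050) = (4542 + (-82)²)/((⅙)*(4 + 3*91)/91 - 5050) = (4542 + 6724)/((⅙)*(1/91)*(4 + 273) - 5050) = 11266/((⅙)*(1/91)*277 - 5050) = 11266/(277/546 - 5050) = 11266/(-2757023/546) = 11266*(-546/2757023) = -6151236/2757023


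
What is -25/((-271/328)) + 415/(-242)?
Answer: 1871935/65582 ≈ 28.543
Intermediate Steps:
-25/((-271/328)) + 415/(-242) = -25/((-271*1/328)) + 415*(-1/242) = -25/(-271/328) - 415/242 = -25*(-328/271) - 415/242 = 8200/271 - 415/242 = 1871935/65582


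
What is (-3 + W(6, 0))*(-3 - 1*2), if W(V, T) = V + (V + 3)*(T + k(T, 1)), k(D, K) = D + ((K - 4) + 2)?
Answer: 30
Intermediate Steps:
k(D, K) = -2 + D + K (k(D, K) = D + ((-4 + K) + 2) = D + (-2 + K) = -2 + D + K)
W(V, T) = V + (-1 + 2*T)*(3 + V) (W(V, T) = V + (V + 3)*(T + (-2 + T + 1)) = V + (3 + V)*(T + (-1 + T)) = V + (3 + V)*(-1 + 2*T) = V + (-1 + 2*T)*(3 + V))
(-3 + W(6, 0))*(-3 - 1*2) = (-3 + (-3 + 6*0 + 2*0*6))*(-3 - 1*2) = (-3 + (-3 + 0 + 0))*(-3 - 2) = (-3 - 3)*(-5) = -6*(-5) = 30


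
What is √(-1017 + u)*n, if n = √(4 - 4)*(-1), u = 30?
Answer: 0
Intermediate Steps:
n = 0 (n = √0*(-1) = 0*(-1) = 0)
√(-1017 + u)*n = √(-1017 + 30)*0 = √(-987)*0 = (I*√987)*0 = 0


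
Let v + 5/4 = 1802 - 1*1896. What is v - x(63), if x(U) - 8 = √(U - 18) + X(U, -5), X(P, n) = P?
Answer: -665/4 - 3*√5 ≈ -172.96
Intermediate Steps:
v = -381/4 (v = -5/4 + (1802 - 1*1896) = -5/4 + (1802 - 1896) = -5/4 - 94 = -381/4 ≈ -95.250)
x(U) = 8 + U + √(-18 + U) (x(U) = 8 + (√(U - 18) + U) = 8 + (√(-18 + U) + U) = 8 + (U + √(-18 + U)) = 8 + U + √(-18 + U))
v - x(63) = -381/4 - (8 + 63 + √(-18 + 63)) = -381/4 - (8 + 63 + √45) = -381/4 - (8 + 63 + 3*√5) = -381/4 - (71 + 3*√5) = -381/4 + (-71 - 3*√5) = -665/4 - 3*√5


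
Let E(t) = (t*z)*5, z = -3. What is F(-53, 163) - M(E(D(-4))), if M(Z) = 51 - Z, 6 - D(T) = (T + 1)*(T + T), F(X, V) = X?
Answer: 166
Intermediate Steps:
D(T) = 6 - 2*T*(1 + T) (D(T) = 6 - (T + 1)*(T + T) = 6 - (1 + T)*2*T = 6 - 2*T*(1 + T))
E(t) = -15*t (E(t) = (t*(-3))*5 = -3*t*5 = -15*t)
F(-53, 163) - M(E(D(-4))) = -53 - (51 - (-15)*(6 - 2*(-4) - 2*(-4)²)) = -53 - (51 - (-15)*(6 + 8 - 2*16)) = -53 - (51 - (-15)*(6 + 8 - 32)) = -53 - (51 - (-15)*(-18)) = -53 - (51 - 1*270) = -53 - (51 - 270) = -53 - 1*(-219) = -53 + 219 = 166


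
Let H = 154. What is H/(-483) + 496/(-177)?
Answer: -12706/4071 ≈ -3.1211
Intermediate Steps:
H/(-483) + 496/(-177) = 154/(-483) + 496/(-177) = 154*(-1/483) + 496*(-1/177) = -22/69 - 496/177 = -12706/4071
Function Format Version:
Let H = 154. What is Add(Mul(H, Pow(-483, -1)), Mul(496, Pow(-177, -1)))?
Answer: Rational(-12706, 4071) ≈ -3.1211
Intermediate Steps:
Add(Mul(H, Pow(-483, -1)), Mul(496, Pow(-177, -1))) = Add(Mul(154, Pow(-483, -1)), Mul(496, Pow(-177, -1))) = Add(Mul(154, Rational(-1, 483)), Mul(496, Rational(-1, 177))) = Add(Rational(-22, 69), Rational(-496, 177)) = Rational(-12706, 4071)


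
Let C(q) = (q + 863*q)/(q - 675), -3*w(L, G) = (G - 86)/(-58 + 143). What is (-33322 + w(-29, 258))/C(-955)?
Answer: -692528483/10520280 ≈ -65.828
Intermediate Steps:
w(L, G) = 86/255 - G/255 (w(L, G) = -(G - 86)/(3*(-58 + 143)) = -(-86 + G)/(3*85) = -(-86/85 + G/85)/3 = 86/255 - G/255)
C(q) = 864*q/(-675 + q) (C(q) = (864*q)/(-675 + q) = 864*q/(-675 + q))
(-33322 + w(-29, 258))/C(-955) = (-33322 + (86/255 - 1/255*258))/((864*(-955)/(-675 - 955))) = (-33322 + (86/255 - 86/85))/((864*(-955)/(-1630))) = (-33322 - 172/255)/((864*(-955)*(-1/1630))) = -8497282/(255*82512/163) = -8497282/255*163/82512 = -692528483/10520280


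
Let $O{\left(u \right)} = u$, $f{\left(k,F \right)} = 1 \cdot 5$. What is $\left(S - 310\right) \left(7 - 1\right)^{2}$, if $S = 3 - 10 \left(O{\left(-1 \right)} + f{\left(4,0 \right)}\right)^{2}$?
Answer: $-16812$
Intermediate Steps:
$f{\left(k,F \right)} = 5$
$S = -157$ ($S = 3 - 10 \left(-1 + 5\right)^{2} = 3 - 10 \cdot 4^{2} = 3 - 160 = -157$)
$\left(S - 310\right) \left(7 - 1\right)^{2} = \left(-157 - 310\right) \left(7 - 1\right)^{2} = - 467 \cdot 6^{2} = \left(-467\right) 36 = -16812$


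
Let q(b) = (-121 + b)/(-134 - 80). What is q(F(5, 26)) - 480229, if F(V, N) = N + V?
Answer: -51384458/107 ≈ -4.8023e+5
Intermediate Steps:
q(b) = 121/214 - b/214 (q(b) = (-121 + b)/(-214) = (-121 + b)*(-1/214) = 121/214 - b/214)
q(F(5, 26)) - 480229 = (121/214 - (26 + 5)/214) - 480229 = (121/214 - 1/214*31) - 480229 = (121/214 - 31/214) - 480229 = 45/107 - 480229 = -51384458/107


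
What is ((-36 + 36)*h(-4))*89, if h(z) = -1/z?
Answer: 0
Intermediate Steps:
((-36 + 36)*h(-4))*89 = ((-36 + 36)*(-1/(-4)))*89 = (0*(-1*(-¼)))*89 = (0*(¼))*89 = 0*89 = 0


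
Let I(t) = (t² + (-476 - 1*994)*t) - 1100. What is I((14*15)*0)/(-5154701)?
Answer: 1100/5154701 ≈ 0.00021340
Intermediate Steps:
I(t) = -1100 + t² - 1470*t (I(t) = (t² + (-476 - 994)*t) - 1100 = (t² - 1470*t) - 1100 = -1100 + t² - 1470*t)
I((14*15)*0)/(-5154701) = (-1100 + ((14*15)*0)² - 1470*14*15*0)/(-5154701) = (-1100 + (210*0)² - 308700*0)*(-1/5154701) = (-1100 + 0² - 1470*0)*(-1/5154701) = (-1100 + 0 + 0)*(-1/5154701) = -1100*(-1/5154701) = 1100/5154701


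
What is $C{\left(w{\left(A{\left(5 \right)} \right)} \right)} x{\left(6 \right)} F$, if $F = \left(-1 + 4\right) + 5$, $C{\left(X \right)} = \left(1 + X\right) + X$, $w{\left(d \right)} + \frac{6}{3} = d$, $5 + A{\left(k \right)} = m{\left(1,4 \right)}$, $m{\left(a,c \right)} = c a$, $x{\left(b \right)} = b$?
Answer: $-240$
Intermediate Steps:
$m{\left(a,c \right)} = a c$
$A{\left(k \right)} = -1$ ($A{\left(k \right)} = -5 + 1 \cdot 4 = -5 + 4 = -1$)
$w{\left(d \right)} = -2 + d$
$C{\left(X \right)} = 1 + 2 X$
$F = 8$ ($F = 3 + 5 = 8$)
$C{\left(w{\left(A{\left(5 \right)} \right)} \right)} x{\left(6 \right)} F = \left(1 + 2 \left(-2 - 1\right)\right) 6 \cdot 8 = \left(1 + 2 \left(-3\right)\right) 6 \cdot 8 = \left(1 - 6\right) 6 \cdot 8 = \left(-5\right) 6 \cdot 8 = \left(-30\right) 8 = -240$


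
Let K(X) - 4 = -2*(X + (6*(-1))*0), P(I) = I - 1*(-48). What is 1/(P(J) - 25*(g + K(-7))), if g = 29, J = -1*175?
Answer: -1/1302 ≈ -0.00076805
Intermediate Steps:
J = -175
P(I) = 48 + I (P(I) = I + 48 = 48 + I)
K(X) = 4 - 2*X (K(X) = 4 - 2*(X + (6*(-1))*0) = 4 - 2*(X - 6*0) = 4 - 2*(X + 0) = 4 - 2*X)
1/(P(J) - 25*(g + K(-7))) = 1/((48 - 175) - 25*(29 + (4 - 2*(-7)))) = 1/(-127 - 25*(29 + (4 + 14))) = 1/(-127 - 25*(29 + 18)) = 1/(-127 - 25*47) = 1/(-127 - 1175) = 1/(-1302) = -1/1302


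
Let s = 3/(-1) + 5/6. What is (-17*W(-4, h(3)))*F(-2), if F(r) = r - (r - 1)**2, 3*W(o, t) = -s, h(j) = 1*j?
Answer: 2431/18 ≈ 135.06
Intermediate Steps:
s = -13/6 (s = 3*(-1) + 5*(1/6) = -3 + 5/6 = -13/6 ≈ -2.1667)
h(j) = j
W(o, t) = 13/18 (W(o, t) = (-1*(-13/6))/3 = (1/3)*(13/6) = 13/18)
F(r) = r - (-1 + r)**2
(-17*W(-4, h(3)))*F(-2) = (-17*13/18)*(-2 - (-1 - 2)**2) = -221*(-2 - 1*(-3)**2)/18 = -221*(-2 - 1*9)/18 = -221*(-2 - 9)/18 = -221/18*(-11) = 2431/18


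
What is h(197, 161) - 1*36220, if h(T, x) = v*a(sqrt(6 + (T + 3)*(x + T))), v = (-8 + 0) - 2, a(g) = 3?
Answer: -36250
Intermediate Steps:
v = -10 (v = -8 - 2 = -10)
h(T, x) = -30 (h(T, x) = -10*3 = -30)
h(197, 161) - 1*36220 = -30 - 1*36220 = -30 - 36220 = -36250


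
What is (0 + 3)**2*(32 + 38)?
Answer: 630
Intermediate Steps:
(0 + 3)**2*(32 + 38) = 3**2*70 = 9*70 = 630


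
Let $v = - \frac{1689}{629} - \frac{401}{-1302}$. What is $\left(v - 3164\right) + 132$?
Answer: $- \frac{2485027505}{818958} \approx -3034.4$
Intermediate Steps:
$v = - \frac{1946849}{818958}$ ($v = \left(-1689\right) \frac{1}{629} - - \frac{401}{1302} = - \frac{1689}{629} + \frac{401}{1302} = - \frac{1946849}{818958} \approx -2.3772$)
$\left(v - 3164\right) + 132 = \left(- \frac{1946849}{818958} - 3164\right) + 132 = - \frac{2593129961}{818958} + 132 = - \frac{2485027505}{818958}$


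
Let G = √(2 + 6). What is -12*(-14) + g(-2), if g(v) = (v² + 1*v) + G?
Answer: 170 + 2*√2 ≈ 172.83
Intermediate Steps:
G = 2*√2 (G = √8 = 2*√2 ≈ 2.8284)
g(v) = v + v² + 2*√2 (g(v) = (v² + 1*v) + 2*√2 = (v² + v) + 2*√2 = (v + v²) + 2*√2 = v + v² + 2*√2)
-12*(-14) + g(-2) = -12*(-14) + (-2 + (-2)² + 2*√2) = 168 + (-2 + 4 + 2*√2) = 168 + (2 + 2*√2) = 170 + 2*√2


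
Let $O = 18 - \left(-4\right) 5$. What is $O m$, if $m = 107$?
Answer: $4066$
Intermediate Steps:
$O = 38$ ($O = 18 - -20 = 18 + 20 = 38$)
$O m = 38 \cdot 107 = 4066$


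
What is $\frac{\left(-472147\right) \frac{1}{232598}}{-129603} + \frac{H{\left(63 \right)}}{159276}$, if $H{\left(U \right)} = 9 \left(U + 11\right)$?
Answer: $\frac{839668214549}{200059937769081} \approx 0.0041971$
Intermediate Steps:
$H{\left(U \right)} = 99 + 9 U$ ($H{\left(U \right)} = 9 \left(11 + U\right) = 99 + 9 U$)
$\frac{\left(-472147\right) \frac{1}{232598}}{-129603} + \frac{H{\left(63 \right)}}{159276} = \frac{\left(-472147\right) \frac{1}{232598}}{-129603} + \frac{99 + 9 \cdot 63}{159276} = \left(-472147\right) \frac{1}{232598} \left(- \frac{1}{129603}\right) + \left(99 + 567\right) \frac{1}{159276} = \left(- \frac{472147}{232598}\right) \left(- \frac{1}{129603}\right) + 666 \cdot \frac{1}{159276} = \frac{472147}{30145398594} + \frac{111}{26546} = \frac{839668214549}{200059937769081}$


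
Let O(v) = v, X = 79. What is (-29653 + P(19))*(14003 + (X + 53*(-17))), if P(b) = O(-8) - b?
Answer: -391212080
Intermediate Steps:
P(b) = -8 - b
(-29653 + P(19))*(14003 + (X + 53*(-17))) = (-29653 + (-8 - 1*19))*(14003 + (79 + 53*(-17))) = (-29653 + (-8 - 19))*(14003 + (79 - 901)) = (-29653 - 27)*(14003 - 822) = -29680*13181 = -391212080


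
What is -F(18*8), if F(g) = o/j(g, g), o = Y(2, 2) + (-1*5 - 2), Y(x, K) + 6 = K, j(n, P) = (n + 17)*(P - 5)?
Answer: 11/22379 ≈ 0.00049153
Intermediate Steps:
j(n, P) = (-5 + P)*(17 + n) (j(n, P) = (17 + n)*(-5 + P) = (-5 + P)*(17 + n))
Y(x, K) = -6 + K
o = -11 (o = (-6 + 2) + (-1*5 - 2) = -4 + (-5 - 2) = -4 - 7 = -11)
F(g) = -11/(-85 + g**2 + 12*g) (F(g) = -11/(-85 - 5*g + 17*g + g*g) = -11/(-85 - 5*g + 17*g + g**2) = -11/(-85 + g**2 + 12*g))
-F(18*8) = -(-11)/(-85 + (18*8)**2 + 12*(18*8)) = -(-11)/(-85 + 144**2 + 12*144) = -(-11)/(-85 + 20736 + 1728) = -(-11)/22379 = -1*(-11/22379) = 11/22379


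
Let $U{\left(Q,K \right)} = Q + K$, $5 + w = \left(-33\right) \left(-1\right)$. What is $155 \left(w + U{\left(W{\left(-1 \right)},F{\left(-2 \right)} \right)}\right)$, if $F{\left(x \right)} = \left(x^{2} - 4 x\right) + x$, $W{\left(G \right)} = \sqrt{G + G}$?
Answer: $5890 + 155 i \sqrt{2} \approx 5890.0 + 219.2 i$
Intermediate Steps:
$w = 28$ ($w = -5 - -33 = -5 + 33 = 28$)
$W{\left(G \right)} = \sqrt{2} \sqrt{G}$ ($W{\left(G \right)} = \sqrt{2 G} = \sqrt{2} \sqrt{G}$)
$F{\left(x \right)} = x^{2} - 3 x$
$U{\left(Q,K \right)} = K + Q$
$155 \left(w + U{\left(W{\left(-1 \right)},F{\left(-2 \right)} \right)}\right) = 155 \left(28 - \left(2 \left(-3 - 2\right) - \sqrt{2} \sqrt{-1}\right)\right) = 155 \left(28 + \left(\left(-2\right) \left(-5\right) + \sqrt{2} i\right)\right) = 155 \left(28 + \left(10 + i \sqrt{2}\right)\right) = 155 \left(38 + i \sqrt{2}\right) = 5890 + 155 i \sqrt{2}$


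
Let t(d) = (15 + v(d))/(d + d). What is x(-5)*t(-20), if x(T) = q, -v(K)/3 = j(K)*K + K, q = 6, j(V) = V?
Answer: 675/4 ≈ 168.75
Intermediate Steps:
v(K) = -3*K - 3*K² (v(K) = -3*(K*K + K) = -3*(K² + K) = -3*(K + K²) = -3*K - 3*K²)
x(T) = 6
t(d) = (15 - 3*d*(1 + d))/(2*d) (t(d) = (15 - 3*d*(1 + d))/(d + d) = (15 - 3*d*(1 + d))/((2*d)) = (15 - 3*d*(1 + d))*(1/(2*d)) = (15 - 3*d*(1 + d))/(2*d))
x(-5)*t(-20) = 6*((3/2)*(5 - 1*(-20)*(1 - 20))/(-20)) = 6*((3/2)*(-1/20)*(5 - 1*(-20)*(-19))) = 6*((3/2)*(-1/20)*(5 - 380)) = 6*((3/2)*(-1/20)*(-375)) = 6*(225/8) = 675/4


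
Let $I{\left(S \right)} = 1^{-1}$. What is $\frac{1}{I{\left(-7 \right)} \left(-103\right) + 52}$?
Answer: $- \frac{1}{51} \approx -0.019608$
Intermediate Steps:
$I{\left(S \right)} = 1$
$\frac{1}{I{\left(-7 \right)} \left(-103\right) + 52} = \frac{1}{1 \left(-103\right) + 52} = \frac{1}{-103 + 52} = \frac{1}{-51} = - \frac{1}{51}$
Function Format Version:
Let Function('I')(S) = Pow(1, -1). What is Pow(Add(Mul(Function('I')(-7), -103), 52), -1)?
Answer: Rational(-1, 51) ≈ -0.019608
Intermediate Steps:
Function('I')(S) = 1
Pow(Add(Mul(Function('I')(-7), -103), 52), -1) = Pow(Add(Mul(1, -103), 52), -1) = Pow(Add(-103, 52), -1) = Pow(-51, -1) = Rational(-1, 51)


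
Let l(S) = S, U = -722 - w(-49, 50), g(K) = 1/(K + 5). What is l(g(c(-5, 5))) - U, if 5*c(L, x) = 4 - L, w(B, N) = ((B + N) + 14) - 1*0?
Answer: 25063/34 ≈ 737.15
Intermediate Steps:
w(B, N) = 14 + B + N (w(B, N) = (14 + B + N) + 0 = 14 + B + N)
c(L, x) = ⅘ - L/5 (c(L, x) = (4 - L)/5 = ⅘ - L/5)
g(K) = 1/(5 + K)
U = -737 (U = -722 - (14 - 49 + 50) = -722 - 1*15 = -722 - 15 = -737)
l(g(c(-5, 5))) - U = 1/(5 + (⅘ - ⅕*(-5))) - 1*(-737) = 1/(5 + (⅘ + 1)) + 737 = 1/(5 + 9/5) + 737 = 1/(34/5) + 737 = 5/34 + 737 = 25063/34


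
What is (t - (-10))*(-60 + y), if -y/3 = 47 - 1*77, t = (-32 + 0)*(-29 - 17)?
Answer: 44460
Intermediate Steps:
t = 1472 (t = -32*(-46) = 1472)
y = 90 (y = -3*(47 - 1*77) = -3*(47 - 77) = -3*(-30) = 90)
(t - (-10))*(-60 + y) = (1472 - (-10))*(-60 + 90) = (1472 - 1*(-10))*30 = (1472 + 10)*30 = 1482*30 = 44460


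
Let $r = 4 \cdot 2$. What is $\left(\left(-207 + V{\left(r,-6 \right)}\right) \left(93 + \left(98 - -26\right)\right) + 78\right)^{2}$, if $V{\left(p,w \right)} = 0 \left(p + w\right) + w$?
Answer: $2129176449$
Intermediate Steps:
$r = 8$
$V{\left(p,w \right)} = w$ ($V{\left(p,w \right)} = 0 + w = w$)
$\left(\left(-207 + V{\left(r,-6 \right)}\right) \left(93 + \left(98 - -26\right)\right) + 78\right)^{2} = \left(\left(-207 - 6\right) \left(93 + \left(98 - -26\right)\right) + 78\right)^{2} = \left(- 213 \left(93 + \left(98 + 26\right)\right) + 78\right)^{2} = \left(- 213 \left(93 + 124\right) + 78\right)^{2} = \left(\left(-213\right) 217 + 78\right)^{2} = \left(-46221 + 78\right)^{2} = \left(-46143\right)^{2} = 2129176449$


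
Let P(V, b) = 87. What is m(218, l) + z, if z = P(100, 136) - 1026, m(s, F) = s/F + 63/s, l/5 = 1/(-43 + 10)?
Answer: -2591487/1090 ≈ -2377.5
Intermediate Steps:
l = -5/33 (l = 5/(-43 + 10) = 5/(-33) = 5*(-1/33) = -5/33 ≈ -0.15152)
m(s, F) = 63/s + s/F
z = -939 (z = 87 - 1026 = -939)
m(218, l) + z = (63/218 + 218/(-5/33)) - 939 = (63*(1/218) + 218*(-33/5)) - 939 = (63/218 - 7194/5) - 939 = -1567977/1090 - 939 = -2591487/1090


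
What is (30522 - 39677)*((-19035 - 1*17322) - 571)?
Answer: 338075840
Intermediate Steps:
(30522 - 39677)*((-19035 - 1*17322) - 571) = -9155*((-19035 - 17322) - 571) = -9155*(-36357 - 571) = -9155*(-36928) = 338075840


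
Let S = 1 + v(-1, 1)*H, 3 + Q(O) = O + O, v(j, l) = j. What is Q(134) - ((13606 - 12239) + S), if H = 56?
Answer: -1047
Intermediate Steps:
Q(O) = -3 + 2*O (Q(O) = -3 + (O + O) = -3 + 2*O)
S = -55 (S = 1 - 1*56 = 1 - 56 = -55)
Q(134) - ((13606 - 12239) + S) = (-3 + 2*134) - ((13606 - 12239) - 55) = (-3 + 268) - (1367 - 55) = 265 - 1*1312 = 265 - 1312 = -1047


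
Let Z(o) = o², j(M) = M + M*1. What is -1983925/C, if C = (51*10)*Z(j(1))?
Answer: -396785/408 ≈ -972.51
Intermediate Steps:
j(M) = 2*M (j(M) = M + M = 2*M)
C = 2040 (C = (51*10)*(2*1)² = 510*2² = 510*4 = 2040)
-1983925/C = -1983925/2040 = -1983925*1/2040 = -396785/408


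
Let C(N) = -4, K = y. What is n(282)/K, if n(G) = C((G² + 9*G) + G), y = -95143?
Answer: 4/95143 ≈ 4.2042e-5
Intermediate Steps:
K = -95143
n(G) = -4
n(282)/K = -4/(-95143) = -4*(-1/95143) = 4/95143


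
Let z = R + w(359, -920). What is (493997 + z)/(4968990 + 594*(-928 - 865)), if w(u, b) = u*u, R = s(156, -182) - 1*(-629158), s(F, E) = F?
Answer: 313048/975987 ≈ 0.32075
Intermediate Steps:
R = 629314 (R = 156 - 1*(-629158) = 156 + 629158 = 629314)
w(u, b) = u²
z = 758195 (z = 629314 + 359² = 629314 + 128881 = 758195)
(493997 + z)/(4968990 + 594*(-928 - 865)) = (493997 + 758195)/(4968990 + 594*(-928 - 865)) = 1252192/(4968990 + 594*(-1793)) = 1252192/(4968990 - 1065042) = 1252192/3903948 = 1252192*(1/3903948) = 313048/975987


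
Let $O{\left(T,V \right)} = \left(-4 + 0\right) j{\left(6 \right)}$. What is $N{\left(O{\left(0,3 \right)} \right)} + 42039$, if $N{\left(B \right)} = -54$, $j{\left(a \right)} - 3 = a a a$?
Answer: $41985$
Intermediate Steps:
$j{\left(a \right)} = 3 + a^{3}$ ($j{\left(a \right)} = 3 + a a a = 3 + a^{2} a = 3 + a^{3}$)
$O{\left(T,V \right)} = -876$ ($O{\left(T,V \right)} = \left(-4 + 0\right) \left(3 + 6^{3}\right) = - 4 \left(3 + 216\right) = \left(-4\right) 219 = -876$)
$N{\left(O{\left(0,3 \right)} \right)} + 42039 = -54 + 42039 = 41985$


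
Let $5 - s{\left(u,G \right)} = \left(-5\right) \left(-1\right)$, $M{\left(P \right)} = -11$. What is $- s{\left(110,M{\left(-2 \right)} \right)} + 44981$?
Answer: $44981$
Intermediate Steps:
$s{\left(u,G \right)} = 0$ ($s{\left(u,G \right)} = 5 - \left(-5\right) \left(-1\right) = 5 - 5 = 0$)
$- s{\left(110,M{\left(-2 \right)} \right)} + 44981 = \left(-1\right) 0 + 44981 = 0 + 44981 = 44981$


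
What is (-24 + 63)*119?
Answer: 4641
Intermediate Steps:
(-24 + 63)*119 = 39*119 = 4641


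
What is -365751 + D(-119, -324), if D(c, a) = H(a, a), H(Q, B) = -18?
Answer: -365769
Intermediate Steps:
D(c, a) = -18
-365751 + D(-119, -324) = -365751 - 18 = -365769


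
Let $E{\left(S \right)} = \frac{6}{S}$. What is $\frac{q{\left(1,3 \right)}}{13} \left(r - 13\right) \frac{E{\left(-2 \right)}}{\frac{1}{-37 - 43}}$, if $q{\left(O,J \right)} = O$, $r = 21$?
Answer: $\frac{1920}{13} \approx 147.69$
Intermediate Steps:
$\frac{q{\left(1,3 \right)}}{13} \left(r - 13\right) \frac{E{\left(-2 \right)}}{\frac{1}{-37 - 43}} = 1 \cdot \frac{1}{13} \left(21 - 13\right) \frac{6 \frac{1}{-2}}{\frac{1}{-37 - 43}} = 1 \cdot \frac{1}{13} \cdot 8 \frac{6 \left(- \frac{1}{2}\right)}{\frac{1}{-80}} = \frac{8 \left(- \frac{3}{- \frac{1}{80}}\right)}{13} = \frac{8 \left(\left(-3\right) \left(-80\right)\right)}{13} = \frac{8 \cdot 240}{13} = \frac{1}{13} \cdot 1920 = \frac{1920}{13}$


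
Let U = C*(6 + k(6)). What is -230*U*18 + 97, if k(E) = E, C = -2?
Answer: 99457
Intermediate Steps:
U = -24 (U = -2*(6 + 6) = -2*12 = -24)
-230*U*18 + 97 = -(-5520)*18 + 97 = -230*(-432) + 97 = 99360 + 97 = 99457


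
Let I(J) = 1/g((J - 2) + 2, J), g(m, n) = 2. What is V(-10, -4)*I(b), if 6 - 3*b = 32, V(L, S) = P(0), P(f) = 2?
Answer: 1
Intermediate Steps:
V(L, S) = 2
b = -26/3 (b = 2 - ⅓*32 = 2 - 32/3 = -26/3 ≈ -8.6667)
I(J) = ½ (I(J) = 1/2 = ½)
V(-10, -4)*I(b) = 2*(½) = 1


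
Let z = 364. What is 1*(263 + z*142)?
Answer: 51951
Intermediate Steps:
1*(263 + z*142) = 1*(263 + 364*142) = 1*(263 + 51688) = 1*51951 = 51951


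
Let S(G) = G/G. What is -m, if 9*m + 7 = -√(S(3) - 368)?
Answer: 7/9 + I*√367/9 ≈ 0.77778 + 2.1286*I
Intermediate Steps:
S(G) = 1
m = -7/9 - I*√367/9 (m = -7/9 + (-√(1 - 368))/9 = -7/9 + (-√(-367))/9 = -7/9 + (-I*√367)/9 = -7/9 - I*√367/9 ≈ -0.77778 - 2.1286*I)
-m = -(-7/9 - I*√367/9) = 7/9 + I*√367/9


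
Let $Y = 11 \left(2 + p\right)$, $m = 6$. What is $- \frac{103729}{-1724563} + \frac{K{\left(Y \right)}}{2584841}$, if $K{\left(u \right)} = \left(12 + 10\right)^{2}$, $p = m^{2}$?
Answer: $\frac{268957660581}{4457721149483} \approx 0.060335$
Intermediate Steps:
$p = 36$ ($p = 6^{2} = 36$)
$Y = 418$ ($Y = 11 \left(2 + 36\right) = 11 \cdot 38 = 418$)
$K{\left(u \right)} = 484$ ($K{\left(u \right)} = 22^{2} = 484$)
$- \frac{103729}{-1724563} + \frac{K{\left(Y \right)}}{2584841} = - \frac{103729}{-1724563} + \frac{484}{2584841} = \left(-103729\right) \left(- \frac{1}{1724563}\right) + 484 \cdot \frac{1}{2584841} = \frac{103729}{1724563} + \frac{484}{2584841} = \frac{268957660581}{4457721149483}$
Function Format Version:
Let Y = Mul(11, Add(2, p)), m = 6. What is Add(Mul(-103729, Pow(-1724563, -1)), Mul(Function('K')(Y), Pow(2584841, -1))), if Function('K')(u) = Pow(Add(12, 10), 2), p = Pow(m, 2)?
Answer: Rational(268957660581, 4457721149483) ≈ 0.060335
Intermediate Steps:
p = 36 (p = Pow(6, 2) = 36)
Y = 418 (Y = Mul(11, Add(2, 36)) = Mul(11, 38) = 418)
Function('K')(u) = 484 (Function('K')(u) = Pow(22, 2) = 484)
Add(Mul(-103729, Pow(-1724563, -1)), Mul(Function('K')(Y), Pow(2584841, -1))) = Add(Mul(-103729, Pow(-1724563, -1)), Mul(484, Pow(2584841, -1))) = Add(Mul(-103729, Rational(-1, 1724563)), Mul(484, Rational(1, 2584841))) = Add(Rational(103729, 1724563), Rational(484, 2584841)) = Rational(268957660581, 4457721149483)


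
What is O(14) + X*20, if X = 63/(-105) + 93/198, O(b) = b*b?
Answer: 6382/33 ≈ 193.39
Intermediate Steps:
O(b) = b²
X = -43/330 (X = 63*(-1/105) + 93*(1/198) = -⅗ + 31/66 = -43/330 ≈ -0.13030)
O(14) + X*20 = 14² - 43/330*20 = 196 - 86/33 = 6382/33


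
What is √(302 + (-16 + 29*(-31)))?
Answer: I*√613 ≈ 24.759*I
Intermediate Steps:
√(302 + (-16 + 29*(-31))) = √(302 + (-16 - 899)) = √(302 - 915) = √(-613) = I*√613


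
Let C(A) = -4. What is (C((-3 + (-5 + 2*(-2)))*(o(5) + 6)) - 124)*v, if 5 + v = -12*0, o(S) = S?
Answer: 640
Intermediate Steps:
v = -5 (v = -5 - 12*0 = -5 + 0 = -5)
(C((-3 + (-5 + 2*(-2)))*(o(5) + 6)) - 124)*v = (-4 - 124)*(-5) = -128*(-5) = 640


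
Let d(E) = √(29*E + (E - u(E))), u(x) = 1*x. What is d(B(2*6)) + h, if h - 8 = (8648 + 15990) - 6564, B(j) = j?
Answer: 18082 + 2*√87 ≈ 18101.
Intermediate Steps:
u(x) = x
d(E) = √29*√E (d(E) = √(29*E + (E - E)) = √(29*E + 0) = √(29*E) = √29*√E)
h = 18082 (h = 8 + ((8648 + 15990) - 6564) = 8 + (24638 - 6564) = 8 + 18074 = 18082)
d(B(2*6)) + h = √29*√(2*6) + 18082 = √29*√12 + 18082 = √29*(2*√3) + 18082 = 2*√87 + 18082 = 18082 + 2*√87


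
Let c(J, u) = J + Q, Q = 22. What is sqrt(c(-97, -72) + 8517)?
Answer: 3*sqrt(938) ≈ 91.880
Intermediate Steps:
c(J, u) = 22 + J (c(J, u) = J + 22 = 22 + J)
sqrt(c(-97, -72) + 8517) = sqrt((22 - 97) + 8517) = sqrt(-75 + 8517) = sqrt(8442) = 3*sqrt(938)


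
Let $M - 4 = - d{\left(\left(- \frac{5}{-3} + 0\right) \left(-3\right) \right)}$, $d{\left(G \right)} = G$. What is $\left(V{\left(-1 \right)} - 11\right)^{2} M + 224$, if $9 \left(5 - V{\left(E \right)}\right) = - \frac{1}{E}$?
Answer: $\frac{5041}{9} \approx 560.11$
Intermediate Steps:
$V{\left(E \right)} = 5 + \frac{1}{9 E}$ ($V{\left(E \right)} = 5 - \frac{\left(-1\right) \frac{1}{E}}{9} = 5 + \frac{1}{9 E}$)
$M = 9$ ($M = 4 - \left(- \frac{5}{-3} + 0\right) \left(-3\right) = 4 - \left(\left(-5\right) \left(- \frac{1}{3}\right) + 0\right) \left(-3\right) = 4 - \left(\frac{5}{3} + 0\right) \left(-3\right) = 4 - \frac{5}{3} \left(-3\right) = 4 - -5 = 4 + 5 = 9$)
$\left(V{\left(-1 \right)} - 11\right)^{2} M + 224 = \left(\left(5 + \frac{1}{9 \left(-1\right)}\right) - 11\right)^{2} \cdot 9 + 224 = \left(\left(5 + \frac{1}{9} \left(-1\right)\right) - 11\right)^{2} \cdot 9 + 224 = \left(\left(5 - \frac{1}{9}\right) - 11\right)^{2} \cdot 9 + 224 = \left(\frac{44}{9} - 11\right)^{2} \cdot 9 + 224 = \left(- \frac{55}{9}\right)^{2} \cdot 9 + 224 = \frac{3025}{81} \cdot 9 + 224 = \frac{3025}{9} + 224 = \frac{5041}{9}$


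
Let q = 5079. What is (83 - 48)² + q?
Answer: 6304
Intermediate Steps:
(83 - 48)² + q = (83 - 48)² + 5079 = 35² + 5079 = 1225 + 5079 = 6304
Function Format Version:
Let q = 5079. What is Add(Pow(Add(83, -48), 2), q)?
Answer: 6304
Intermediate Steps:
Add(Pow(Add(83, -48), 2), q) = Add(Pow(Add(83, -48), 2), 5079) = Add(Pow(35, 2), 5079) = Add(1225, 5079) = 6304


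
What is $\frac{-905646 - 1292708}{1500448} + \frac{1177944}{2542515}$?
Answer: $- \frac{636984050233}{635818591120} \approx -1.0018$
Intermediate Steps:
$\frac{-905646 - 1292708}{1500448} + \frac{1177944}{2542515} = \left(-905646 - 1292708\right) \frac{1}{1500448} + 1177944 \cdot \frac{1}{2542515} = \left(-2198354\right) \frac{1}{1500448} + \frac{392648}{847505} = - \frac{1099177}{750224} + \frac{392648}{847505} = - \frac{636984050233}{635818591120}$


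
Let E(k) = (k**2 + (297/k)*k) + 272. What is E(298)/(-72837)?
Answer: -29791/24279 ≈ -1.2270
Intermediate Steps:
E(k) = 569 + k**2 (E(k) = (k**2 + 297) + 272 = (297 + k**2) + 272 = 569 + k**2)
E(298)/(-72837) = (569 + 298**2)/(-72837) = (569 + 88804)*(-1/72837) = 89373*(-1/72837) = -29791/24279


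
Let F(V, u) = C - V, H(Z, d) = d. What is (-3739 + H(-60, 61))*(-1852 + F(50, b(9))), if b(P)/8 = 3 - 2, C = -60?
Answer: 7216236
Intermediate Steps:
b(P) = 8 (b(P) = 8*(3 - 2) = 8*1 = 8)
F(V, u) = -60 - V
(-3739 + H(-60, 61))*(-1852 + F(50, b(9))) = (-3739 + 61)*(-1852 + (-60 - 1*50)) = -3678*(-1852 + (-60 - 50)) = -3678*(-1852 - 110) = -3678*(-1962) = 7216236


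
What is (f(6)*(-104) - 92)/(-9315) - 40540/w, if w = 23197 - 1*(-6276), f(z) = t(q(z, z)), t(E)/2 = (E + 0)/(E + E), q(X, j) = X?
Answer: -371853392/274540995 ≈ -1.3545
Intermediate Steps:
t(E) = 1 (t(E) = 2*((E + 0)/(E + E)) = 2*(E/((2*E))) = 2*(E*(1/(2*E))) = 2*(1/2) = 1)
f(z) = 1
w = 29473 (w = 23197 + 6276 = 29473)
(f(6)*(-104) - 92)/(-9315) - 40540/w = (1*(-104) - 92)/(-9315) - 40540/29473 = (-104 - 92)*(-1/9315) - 40540*1/29473 = -196*(-1/9315) - 40540/29473 = 196/9315 - 40540/29473 = -371853392/274540995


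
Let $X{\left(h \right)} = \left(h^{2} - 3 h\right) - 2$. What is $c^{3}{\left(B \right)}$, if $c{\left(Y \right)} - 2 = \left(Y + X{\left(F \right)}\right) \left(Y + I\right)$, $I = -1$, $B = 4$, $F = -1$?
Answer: $8000$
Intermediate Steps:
$X{\left(h \right)} = -2 + h^{2} - 3 h$
$c{\left(Y \right)} = 2 + \left(-1 + Y\right) \left(2 + Y\right)$ ($c{\left(Y \right)} = 2 + \left(Y - \left(-1 - 1\right)\right) \left(Y - 1\right) = 2 + \left(Y + \left(-2 + 1 + 3\right)\right) \left(-1 + Y\right) = 2 + \left(Y + 2\right) \left(-1 + Y\right) = 2 + \left(2 + Y\right) \left(-1 + Y\right) = 2 + \left(-1 + Y\right) \left(2 + Y\right)$)
$c^{3}{\left(B \right)} = \left(4 \left(1 + 4\right)\right)^{3} = \left(4 \cdot 5\right)^{3} = 20^{3} = 8000$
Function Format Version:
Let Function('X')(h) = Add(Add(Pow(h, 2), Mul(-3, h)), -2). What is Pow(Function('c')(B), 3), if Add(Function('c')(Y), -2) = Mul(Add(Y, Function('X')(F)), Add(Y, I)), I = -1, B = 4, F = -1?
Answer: 8000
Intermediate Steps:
Function('X')(h) = Add(-2, Pow(h, 2), Mul(-3, h))
Function('c')(Y) = Add(2, Mul(Add(-1, Y), Add(2, Y))) (Function('c')(Y) = Add(2, Mul(Add(Y, Add(-2, Pow(-1, 2), Mul(-3, -1))), Add(Y, -1))) = Add(2, Mul(Add(Y, Add(-2, 1, 3)), Add(-1, Y))) = Add(2, Mul(Add(Y, 2), Add(-1, Y))) = Add(2, Mul(Add(2, Y), Add(-1, Y))) = Add(2, Mul(Add(-1, Y), Add(2, Y))))
Pow(Function('c')(B), 3) = Pow(Mul(4, Add(1, 4)), 3) = Pow(Mul(4, 5), 3) = Pow(20, 3) = 8000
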